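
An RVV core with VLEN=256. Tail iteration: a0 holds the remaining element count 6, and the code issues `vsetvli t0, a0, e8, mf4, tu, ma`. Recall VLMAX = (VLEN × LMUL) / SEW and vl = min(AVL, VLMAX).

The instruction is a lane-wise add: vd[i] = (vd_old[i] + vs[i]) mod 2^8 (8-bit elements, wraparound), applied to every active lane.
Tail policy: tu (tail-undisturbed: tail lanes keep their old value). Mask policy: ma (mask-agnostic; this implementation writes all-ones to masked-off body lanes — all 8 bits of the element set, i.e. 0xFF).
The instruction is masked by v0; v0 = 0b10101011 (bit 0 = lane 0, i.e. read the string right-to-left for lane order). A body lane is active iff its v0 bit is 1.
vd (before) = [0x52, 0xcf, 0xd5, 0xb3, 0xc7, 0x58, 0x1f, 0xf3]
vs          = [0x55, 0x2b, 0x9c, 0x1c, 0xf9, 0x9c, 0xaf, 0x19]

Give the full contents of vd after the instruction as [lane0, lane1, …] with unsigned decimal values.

vd = [167, 250, 255, 207, 255, 244, 31, 243]

VLMAX = VLEN×LMUL/SEW = 256×1/4/8 = 8
AVL=6 ≤ VLMAX=8, so vl = 6
vd[0] add(0x52,0x55) -> 0xa7
vd[1] add(0xcf,0x2b) -> 0xfa
vd[2] mask-off/ones -> 0xff
vd[3] add(0xb3,0x1c) -> 0xcf
vd[4] mask-off/ones -> 0xff
vd[5] add(0x58,0x9c) -> 0xf4
vd[6] tail/keep -> 0x1f
vd[7] tail/keep -> 0xf3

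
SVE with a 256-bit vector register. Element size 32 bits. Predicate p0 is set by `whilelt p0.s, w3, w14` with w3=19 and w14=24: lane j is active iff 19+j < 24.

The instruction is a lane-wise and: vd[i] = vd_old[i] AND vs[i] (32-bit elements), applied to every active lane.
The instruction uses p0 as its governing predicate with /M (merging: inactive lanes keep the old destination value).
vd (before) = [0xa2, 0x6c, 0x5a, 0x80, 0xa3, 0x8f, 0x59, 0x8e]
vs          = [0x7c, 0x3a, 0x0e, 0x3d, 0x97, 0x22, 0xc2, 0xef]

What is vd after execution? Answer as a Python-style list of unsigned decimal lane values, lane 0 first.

256-bit reg / 32-bit elem → 8 lanes
active while 19+j < 24, i.e. j ∈ [0,5) capped at 8 ⇒ 5
lane  0: and(0xa2,0x7c) ⇒ 0x20
lane  1: and(0x6c,0x3a) ⇒ 0x28
lane  2: and(0x5a,0x0e) ⇒ 0x0a
lane  3: and(0x80,0x3d) ⇒ 0x00
lane  4: and(0xa3,0x97) ⇒ 0x83
lane  5: tail/keep ⇒ 0x8f
lane  6: tail/keep ⇒ 0x59
lane  7: tail/keep ⇒ 0x8e

vd = [32, 40, 10, 0, 131, 143, 89, 142]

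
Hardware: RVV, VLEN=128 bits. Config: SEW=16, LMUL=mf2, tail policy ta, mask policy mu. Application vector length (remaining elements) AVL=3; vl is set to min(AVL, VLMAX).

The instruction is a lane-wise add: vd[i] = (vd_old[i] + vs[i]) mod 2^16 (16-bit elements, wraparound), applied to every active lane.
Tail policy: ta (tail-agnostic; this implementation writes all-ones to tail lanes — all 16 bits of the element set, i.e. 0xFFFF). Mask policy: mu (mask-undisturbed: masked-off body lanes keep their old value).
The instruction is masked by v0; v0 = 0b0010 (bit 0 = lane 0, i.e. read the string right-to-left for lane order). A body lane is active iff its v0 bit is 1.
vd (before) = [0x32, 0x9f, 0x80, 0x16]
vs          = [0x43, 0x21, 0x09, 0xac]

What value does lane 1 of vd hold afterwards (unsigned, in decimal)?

VLMAX = VLEN×LMUL/SEW = 128×1/2/16 = 4
AVL=3 ≤ VLMAX=4, so vl = 3
vd[0] mask-off/keep -> 0x32
vd[1] add(0x9f,0x21) -> 0xc0
vd[2] mask-off/keep -> 0x80
vd[3] tail/ones -> 0xffff

vd[1] = 192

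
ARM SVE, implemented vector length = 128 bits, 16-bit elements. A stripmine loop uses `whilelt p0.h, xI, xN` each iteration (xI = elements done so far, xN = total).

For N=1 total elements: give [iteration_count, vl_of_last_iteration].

128-bit reg / 16-bit elem → 8 lanes
N=1: ⌈1/8⌉ = 1 iters; last vl = 1 − 0×8 = 1

[iterations, last_vl] = [1, 1]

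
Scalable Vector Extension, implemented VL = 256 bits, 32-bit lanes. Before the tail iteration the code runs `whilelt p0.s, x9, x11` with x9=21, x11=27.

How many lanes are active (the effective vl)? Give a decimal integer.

vl = 6

lane count: 256 div 32 = 8
p0[j] = (21+j < 27); true for j=0..5 → 6 lanes set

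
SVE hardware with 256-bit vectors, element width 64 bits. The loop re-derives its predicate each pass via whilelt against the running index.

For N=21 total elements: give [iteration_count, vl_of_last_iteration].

[iterations, last_vl] = [6, 1]

lane count: 256 div 64 = 4
21 elements at 4/iter → 6 passes, remainder 1 on the last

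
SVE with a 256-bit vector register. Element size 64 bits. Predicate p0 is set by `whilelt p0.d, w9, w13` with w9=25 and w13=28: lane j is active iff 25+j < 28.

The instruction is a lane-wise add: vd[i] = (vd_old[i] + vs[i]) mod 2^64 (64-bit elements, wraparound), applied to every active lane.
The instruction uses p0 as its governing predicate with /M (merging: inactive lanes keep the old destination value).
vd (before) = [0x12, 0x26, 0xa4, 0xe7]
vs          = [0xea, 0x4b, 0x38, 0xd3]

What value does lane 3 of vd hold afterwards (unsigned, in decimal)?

256-bit reg / 64-bit elem → 4 lanes
active while 25+j < 28, i.e. j ∈ [0,3) capped at 4 ⇒ 3
vd[0] add(0x12,0xea) -> 0xfc
vd[1] add(0x26,0x4b) -> 0x71
vd[2] add(0xa4,0x38) -> 0xdc
vd[3] tail/keep -> 0xe7

vd[3] = 231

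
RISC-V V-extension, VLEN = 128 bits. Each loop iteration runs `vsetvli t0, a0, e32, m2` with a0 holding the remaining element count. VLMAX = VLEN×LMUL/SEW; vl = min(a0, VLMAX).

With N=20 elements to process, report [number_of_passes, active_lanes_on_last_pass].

[iterations, last_vl] = [3, 4]

VLMAX = (128 × 2) / 32 = 8 lanes
iterations = ceil(20/8) = 3; final-pass vl = 4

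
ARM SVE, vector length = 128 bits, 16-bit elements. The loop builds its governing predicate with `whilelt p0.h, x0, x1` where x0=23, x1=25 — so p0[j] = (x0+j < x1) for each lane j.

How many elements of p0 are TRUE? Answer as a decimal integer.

vl = 2

lane count: 128 div 16 = 8
whilelt: lane j active iff 23+j < 25 → j < 2 → 2 active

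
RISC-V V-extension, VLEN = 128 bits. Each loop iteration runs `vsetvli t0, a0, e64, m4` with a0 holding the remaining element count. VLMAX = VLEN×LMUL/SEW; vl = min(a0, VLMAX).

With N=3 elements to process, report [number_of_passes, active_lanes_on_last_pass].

VLMAX = VLEN×LMUL/SEW = 128×4/64 = 8
N=3: ⌈3/8⌉ = 1 iters; last vl = 3 − 0×8 = 3

[iterations, last_vl] = [1, 3]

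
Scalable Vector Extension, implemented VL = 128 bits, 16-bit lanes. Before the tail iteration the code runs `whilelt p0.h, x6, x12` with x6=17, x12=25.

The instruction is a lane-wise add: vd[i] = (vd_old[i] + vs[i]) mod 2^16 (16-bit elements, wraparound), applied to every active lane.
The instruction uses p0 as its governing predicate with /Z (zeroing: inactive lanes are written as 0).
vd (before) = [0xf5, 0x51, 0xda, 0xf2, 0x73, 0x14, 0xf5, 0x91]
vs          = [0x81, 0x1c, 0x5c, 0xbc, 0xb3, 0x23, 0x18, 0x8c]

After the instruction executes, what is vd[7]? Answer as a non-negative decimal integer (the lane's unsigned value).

register lanes = 128/16 = 8
whilelt: lane j active iff 17+j < 25 → j < 8 → 8 active
vd[0] add(0xf5,0x81) -> 0x176
vd[1] add(0x51,0x1c) -> 0x6d
vd[2] add(0xda,0x5c) -> 0x136
vd[3] add(0xf2,0xbc) -> 0x1ae
vd[4] add(0x73,0xb3) -> 0x126
vd[5] add(0x14,0x23) -> 0x37
vd[6] add(0xf5,0x18) -> 0x10d
vd[7] add(0x91,0x8c) -> 0x11d

vd[7] = 285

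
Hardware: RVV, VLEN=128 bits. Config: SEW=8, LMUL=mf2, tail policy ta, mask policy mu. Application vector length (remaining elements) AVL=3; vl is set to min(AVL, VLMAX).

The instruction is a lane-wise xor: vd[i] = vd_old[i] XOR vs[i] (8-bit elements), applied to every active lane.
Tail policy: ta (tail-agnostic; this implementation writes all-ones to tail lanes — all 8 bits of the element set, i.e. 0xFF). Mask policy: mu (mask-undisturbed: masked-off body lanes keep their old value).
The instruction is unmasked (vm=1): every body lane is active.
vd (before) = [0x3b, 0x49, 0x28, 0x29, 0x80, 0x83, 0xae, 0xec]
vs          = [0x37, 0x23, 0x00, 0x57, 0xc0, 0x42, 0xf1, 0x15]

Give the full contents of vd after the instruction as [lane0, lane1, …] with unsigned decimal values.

vd = [12, 106, 40, 255, 255, 255, 255, 255]

lanes per group: 128·1/2/8 = 8
vl ← min(3, 8) = 3
[0] xor(0x3b,0x37) = 0x0c
[1] xor(0x49,0x23) = 0x6a
[2] xor(0x28,0x00) = 0x28
[3] tail/ones = 0xff
[4] tail/ones = 0xff
[5] tail/ones = 0xff
[6] tail/ones = 0xff
[7] tail/ones = 0xff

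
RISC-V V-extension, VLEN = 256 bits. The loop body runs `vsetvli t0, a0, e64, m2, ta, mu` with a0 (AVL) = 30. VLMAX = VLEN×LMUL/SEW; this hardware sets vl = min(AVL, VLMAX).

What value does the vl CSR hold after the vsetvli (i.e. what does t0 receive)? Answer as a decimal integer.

lanes per group: 256·2/64 = 8
vl ← min(30, 8) = 8

vl = 8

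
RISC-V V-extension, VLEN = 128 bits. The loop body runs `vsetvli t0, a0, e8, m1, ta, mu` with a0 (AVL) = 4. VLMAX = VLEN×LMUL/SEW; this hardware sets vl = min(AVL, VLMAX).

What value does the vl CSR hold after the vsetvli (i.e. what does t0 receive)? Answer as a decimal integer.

VLMAX = (128 × 1) / 8 = 16 lanes
vl = min(AVL, VLMAX) = min(4, 16) = 4

vl = 4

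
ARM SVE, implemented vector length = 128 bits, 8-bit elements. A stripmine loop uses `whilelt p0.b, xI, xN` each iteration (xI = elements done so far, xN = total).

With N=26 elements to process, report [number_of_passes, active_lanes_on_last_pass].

lane count: 128 div 8 = 16
26 elements at 16/iter → 2 passes, remainder 10 on the last

[iterations, last_vl] = [2, 10]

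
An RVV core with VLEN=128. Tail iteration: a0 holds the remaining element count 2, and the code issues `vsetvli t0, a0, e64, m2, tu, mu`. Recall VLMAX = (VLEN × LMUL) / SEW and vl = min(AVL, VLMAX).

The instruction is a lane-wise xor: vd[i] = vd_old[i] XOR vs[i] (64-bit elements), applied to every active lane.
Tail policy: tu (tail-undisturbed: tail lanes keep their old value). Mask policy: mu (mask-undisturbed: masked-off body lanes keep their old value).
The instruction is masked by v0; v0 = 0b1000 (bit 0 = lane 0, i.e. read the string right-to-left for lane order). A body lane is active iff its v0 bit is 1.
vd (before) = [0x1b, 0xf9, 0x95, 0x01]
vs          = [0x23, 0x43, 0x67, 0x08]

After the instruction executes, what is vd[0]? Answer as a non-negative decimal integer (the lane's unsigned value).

vd[0] = 27

lanes per group: 128·2/64 = 4
vl = min(AVL, VLMAX) = min(2, 4) = 2
  i=0: mask-off/keep → 27
  i=1: mask-off/keep → 249
  i=2: tail/keep → 149
  i=3: tail/keep → 1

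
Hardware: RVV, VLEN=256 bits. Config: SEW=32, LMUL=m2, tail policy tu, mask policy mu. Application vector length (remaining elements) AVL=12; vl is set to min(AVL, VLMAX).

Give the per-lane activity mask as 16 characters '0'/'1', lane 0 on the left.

predicate = 1111111111110000

lanes per group: 256·2/32 = 16
vl = min(AVL, VLMAX) = min(12, 16) = 12
bits (lane 0 leftmost): 1111111111110000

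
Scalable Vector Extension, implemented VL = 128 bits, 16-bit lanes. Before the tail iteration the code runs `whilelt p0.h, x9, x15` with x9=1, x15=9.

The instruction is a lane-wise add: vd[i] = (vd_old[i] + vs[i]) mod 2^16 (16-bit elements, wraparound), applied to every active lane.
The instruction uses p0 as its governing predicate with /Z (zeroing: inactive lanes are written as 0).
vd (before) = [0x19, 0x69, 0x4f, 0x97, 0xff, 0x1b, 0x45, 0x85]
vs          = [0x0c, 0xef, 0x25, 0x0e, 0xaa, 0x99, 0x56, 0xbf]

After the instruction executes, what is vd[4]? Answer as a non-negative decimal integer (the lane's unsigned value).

128-bit reg / 16-bit elem → 8 lanes
active while 1+j < 9, i.e. j ∈ [0,8) capped at 8 ⇒ 8
  i=0: add(0x19,0x0c) → 37
  i=1: add(0x69,0xef) → 344
  i=2: add(0x4f,0x25) → 116
  i=3: add(0x97,0x0e) → 165
  i=4: add(0xff,0xaa) → 425
  i=5: add(0x1b,0x99) → 180
  i=6: add(0x45,0x56) → 155
  i=7: add(0x85,0xbf) → 324

vd[4] = 425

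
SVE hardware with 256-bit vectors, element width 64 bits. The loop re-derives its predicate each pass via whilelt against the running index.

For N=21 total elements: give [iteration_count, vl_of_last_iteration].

[iterations, last_vl] = [6, 1]

256-bit reg / 64-bit elem → 4 lanes
N=21: ⌈21/4⌉ = 6 iters; last vl = 21 − 5×4 = 1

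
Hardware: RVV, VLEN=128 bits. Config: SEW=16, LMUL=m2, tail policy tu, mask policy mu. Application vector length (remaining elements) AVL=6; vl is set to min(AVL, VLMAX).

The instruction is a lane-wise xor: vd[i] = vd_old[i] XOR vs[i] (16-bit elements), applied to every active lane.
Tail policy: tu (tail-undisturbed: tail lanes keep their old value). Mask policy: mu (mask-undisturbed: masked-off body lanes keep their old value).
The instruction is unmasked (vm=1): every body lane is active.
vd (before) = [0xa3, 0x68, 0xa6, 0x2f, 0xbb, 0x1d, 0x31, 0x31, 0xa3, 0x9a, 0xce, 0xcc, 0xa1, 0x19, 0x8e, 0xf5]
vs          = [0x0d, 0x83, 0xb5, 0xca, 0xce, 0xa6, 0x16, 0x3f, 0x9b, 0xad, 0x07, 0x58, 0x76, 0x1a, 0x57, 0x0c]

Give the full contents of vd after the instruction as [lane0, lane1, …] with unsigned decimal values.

lanes per group: 128·2/16 = 16
AVL=6 ≤ VLMAX=16, so vl = 6
[0] xor(0xa3,0x0d) = 0xae
[1] xor(0x68,0x83) = 0xeb
[2] xor(0xa6,0xb5) = 0x13
[3] xor(0x2f,0xca) = 0xe5
[4] xor(0xbb,0xce) = 0x75
[5] xor(0x1d,0xa6) = 0xbb
[6] tail/keep = 0x31
[7] tail/keep = 0x31
[8] tail/keep = 0xa3
[9] tail/keep = 0x9a
[10] tail/keep = 0xce
[11] tail/keep = 0xcc
[12] tail/keep = 0xa1
[13] tail/keep = 0x19
[14] tail/keep = 0x8e
[15] tail/keep = 0xf5

vd = [174, 235, 19, 229, 117, 187, 49, 49, 163, 154, 206, 204, 161, 25, 142, 245]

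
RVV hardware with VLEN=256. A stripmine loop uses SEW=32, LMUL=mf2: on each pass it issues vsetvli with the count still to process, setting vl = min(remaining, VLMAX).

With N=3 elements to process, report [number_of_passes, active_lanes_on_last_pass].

VLMAX = (256 × 1/2) / 32 = 4 lanes
N=3: ⌈3/4⌉ = 1 iters; last vl = 3 − 0×4 = 3

[iterations, last_vl] = [1, 3]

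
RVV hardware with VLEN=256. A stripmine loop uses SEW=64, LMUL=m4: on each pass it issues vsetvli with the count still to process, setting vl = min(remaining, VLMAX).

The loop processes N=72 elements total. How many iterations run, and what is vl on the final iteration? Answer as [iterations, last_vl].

VLMAX = VLEN×LMUL/SEW = 256×4/64 = 16
N=72: ⌈72/16⌉ = 5 iters; last vl = 72 − 4×16 = 8

[iterations, last_vl] = [5, 8]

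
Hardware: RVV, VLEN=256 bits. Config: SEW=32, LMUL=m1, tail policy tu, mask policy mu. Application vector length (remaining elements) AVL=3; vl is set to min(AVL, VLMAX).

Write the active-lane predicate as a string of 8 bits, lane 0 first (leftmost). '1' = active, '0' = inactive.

predicate = 11100000

VLMAX = (256 × 1) / 32 = 8 lanes
vl ← min(3, 8) = 3
bits (lane 0 leftmost): 11100000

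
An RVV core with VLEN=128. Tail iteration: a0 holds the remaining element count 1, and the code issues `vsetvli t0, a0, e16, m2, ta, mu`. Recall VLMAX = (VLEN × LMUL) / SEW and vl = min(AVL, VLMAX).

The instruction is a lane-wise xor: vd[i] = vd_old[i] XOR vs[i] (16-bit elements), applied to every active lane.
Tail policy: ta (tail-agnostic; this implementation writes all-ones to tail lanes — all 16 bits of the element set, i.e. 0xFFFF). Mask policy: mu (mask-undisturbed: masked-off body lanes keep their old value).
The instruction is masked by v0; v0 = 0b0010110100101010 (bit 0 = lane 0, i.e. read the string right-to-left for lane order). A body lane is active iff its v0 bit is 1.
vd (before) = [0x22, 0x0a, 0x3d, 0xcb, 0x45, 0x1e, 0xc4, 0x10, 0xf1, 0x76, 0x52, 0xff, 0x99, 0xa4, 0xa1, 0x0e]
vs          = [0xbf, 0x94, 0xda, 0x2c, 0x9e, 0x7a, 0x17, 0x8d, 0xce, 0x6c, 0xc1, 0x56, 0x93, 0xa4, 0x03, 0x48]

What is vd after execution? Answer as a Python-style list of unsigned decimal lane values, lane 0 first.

VLMAX = (128 × 2) / 16 = 16 lanes
vl ← min(1, 16) = 1
lane  0: mask-off/keep ⇒ 0x22
lane  1: tail/ones ⇒ 0xffff
lane  2: tail/ones ⇒ 0xffff
lane  3: tail/ones ⇒ 0xffff
lane  4: tail/ones ⇒ 0xffff
lane  5: tail/ones ⇒ 0xffff
lane  6: tail/ones ⇒ 0xffff
lane  7: tail/ones ⇒ 0xffff
lane  8: tail/ones ⇒ 0xffff
lane  9: tail/ones ⇒ 0xffff
lane 10: tail/ones ⇒ 0xffff
lane 11: tail/ones ⇒ 0xffff
lane 12: tail/ones ⇒ 0xffff
lane 13: tail/ones ⇒ 0xffff
lane 14: tail/ones ⇒ 0xffff
lane 15: tail/ones ⇒ 0xffff

vd = [34, 65535, 65535, 65535, 65535, 65535, 65535, 65535, 65535, 65535, 65535, 65535, 65535, 65535, 65535, 65535]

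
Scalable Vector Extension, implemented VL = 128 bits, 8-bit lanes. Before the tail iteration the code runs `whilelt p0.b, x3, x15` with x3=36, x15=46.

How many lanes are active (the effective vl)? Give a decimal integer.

vl = 10

register lanes = 128/8 = 16
active while 36+j < 46, i.e. j ∈ [0,10) capped at 16 ⇒ 10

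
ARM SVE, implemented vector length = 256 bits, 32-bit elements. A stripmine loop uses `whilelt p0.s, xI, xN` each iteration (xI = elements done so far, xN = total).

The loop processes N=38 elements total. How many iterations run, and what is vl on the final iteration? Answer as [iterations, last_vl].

[iterations, last_vl] = [5, 6]

register lanes = 256/32 = 8
N=38: ⌈38/8⌉ = 5 iters; last vl = 38 − 4×8 = 6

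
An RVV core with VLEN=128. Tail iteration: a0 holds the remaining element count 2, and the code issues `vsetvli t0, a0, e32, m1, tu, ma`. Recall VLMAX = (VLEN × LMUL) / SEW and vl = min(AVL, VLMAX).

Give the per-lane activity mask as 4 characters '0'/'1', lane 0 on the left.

lanes per group: 128·1/32 = 4
AVL=2 ≤ VLMAX=4, so vl = 2
bits (lane 0 leftmost): 1100

predicate = 1100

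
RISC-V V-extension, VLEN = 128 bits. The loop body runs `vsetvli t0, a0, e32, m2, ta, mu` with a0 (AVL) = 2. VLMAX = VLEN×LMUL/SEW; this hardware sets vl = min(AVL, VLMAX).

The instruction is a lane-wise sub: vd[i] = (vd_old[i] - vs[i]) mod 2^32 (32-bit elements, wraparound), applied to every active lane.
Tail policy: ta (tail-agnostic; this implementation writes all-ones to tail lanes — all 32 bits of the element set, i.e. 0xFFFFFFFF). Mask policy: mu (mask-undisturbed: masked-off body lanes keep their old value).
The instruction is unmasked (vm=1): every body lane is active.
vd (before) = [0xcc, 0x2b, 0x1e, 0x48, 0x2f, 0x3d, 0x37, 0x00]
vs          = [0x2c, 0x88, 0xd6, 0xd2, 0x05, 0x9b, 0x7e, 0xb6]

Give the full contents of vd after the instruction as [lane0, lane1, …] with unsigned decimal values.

vd = [160, 4294967203, 4294967295, 4294967295, 4294967295, 4294967295, 4294967295, 4294967295]

lanes per group: 128·2/32 = 8
AVL=2 ≤ VLMAX=8, so vl = 2
  i=0: sub(0xcc,0x2c) → 160
  i=1: sub(0x2b,0x88) → 4294967203
  i=2: tail/ones → 4294967295
  i=3: tail/ones → 4294967295
  i=4: tail/ones → 4294967295
  i=5: tail/ones → 4294967295
  i=6: tail/ones → 4294967295
  i=7: tail/ones → 4294967295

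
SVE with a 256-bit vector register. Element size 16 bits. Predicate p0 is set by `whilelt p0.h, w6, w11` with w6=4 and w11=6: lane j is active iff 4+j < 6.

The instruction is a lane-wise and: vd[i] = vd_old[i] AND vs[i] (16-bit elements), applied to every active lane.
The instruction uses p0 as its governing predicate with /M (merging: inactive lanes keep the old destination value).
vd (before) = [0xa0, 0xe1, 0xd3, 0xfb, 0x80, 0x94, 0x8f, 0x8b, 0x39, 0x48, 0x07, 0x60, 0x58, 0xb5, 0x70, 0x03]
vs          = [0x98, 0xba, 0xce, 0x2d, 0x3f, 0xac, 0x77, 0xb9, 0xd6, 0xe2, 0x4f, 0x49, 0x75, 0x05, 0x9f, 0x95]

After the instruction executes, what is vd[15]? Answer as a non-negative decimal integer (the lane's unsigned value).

register lanes = 256/16 = 16
whilelt: lane j active iff 4+j < 6 → j < 2 → 2 active
vd[0] and(0xa0,0x98) -> 0x80
vd[1] and(0xe1,0xba) -> 0xa0
vd[2] tail/keep -> 0xd3
vd[3] tail/keep -> 0xfb
vd[4] tail/keep -> 0x80
vd[5] tail/keep -> 0x94
vd[6] tail/keep -> 0x8f
vd[7] tail/keep -> 0x8b
vd[8] tail/keep -> 0x39
vd[9] tail/keep -> 0x48
vd[10] tail/keep -> 0x07
vd[11] tail/keep -> 0x60
vd[12] tail/keep -> 0x58
vd[13] tail/keep -> 0xb5
vd[14] tail/keep -> 0x70
vd[15] tail/keep -> 0x03

vd[15] = 3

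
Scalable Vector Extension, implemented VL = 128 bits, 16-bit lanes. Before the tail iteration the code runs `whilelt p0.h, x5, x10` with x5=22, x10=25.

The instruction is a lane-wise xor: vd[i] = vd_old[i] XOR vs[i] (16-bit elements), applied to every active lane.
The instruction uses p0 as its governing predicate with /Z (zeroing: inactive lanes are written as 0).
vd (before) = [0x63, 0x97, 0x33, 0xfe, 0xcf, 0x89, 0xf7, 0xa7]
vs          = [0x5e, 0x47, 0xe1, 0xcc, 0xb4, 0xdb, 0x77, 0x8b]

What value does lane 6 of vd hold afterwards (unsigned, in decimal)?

vd[6] = 0

128-bit reg / 16-bit elem → 8 lanes
p0[j] = (22+j < 25); true for j=0..2 → 3 lanes set
  i=0: xor(0x63,0x5e) → 61
  i=1: xor(0x97,0x47) → 208
  i=2: xor(0x33,0xe1) → 210
  i=3: tail/zero → 0
  i=4: tail/zero → 0
  i=5: tail/zero → 0
  i=6: tail/zero → 0
  i=7: tail/zero → 0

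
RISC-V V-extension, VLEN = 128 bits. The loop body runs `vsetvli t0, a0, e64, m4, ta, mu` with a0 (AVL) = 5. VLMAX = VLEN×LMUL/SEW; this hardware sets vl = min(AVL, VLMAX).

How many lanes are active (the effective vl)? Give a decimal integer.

VLMAX = VLEN×LMUL/SEW = 128×4/64 = 8
vl = min(AVL, VLMAX) = min(5, 8) = 5

vl = 5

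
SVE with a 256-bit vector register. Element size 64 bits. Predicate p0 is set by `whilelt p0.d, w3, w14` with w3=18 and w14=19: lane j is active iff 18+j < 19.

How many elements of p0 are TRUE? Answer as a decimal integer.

vl = 1

register lanes = 256/64 = 4
p0[j] = (18+j < 19); true for j=0..0 → 1 lanes set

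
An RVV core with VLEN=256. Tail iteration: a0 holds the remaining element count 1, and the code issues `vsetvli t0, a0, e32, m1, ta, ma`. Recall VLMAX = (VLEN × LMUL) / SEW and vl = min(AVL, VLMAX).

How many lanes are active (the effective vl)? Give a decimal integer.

VLMAX = VLEN×LMUL/SEW = 256×1/32 = 8
vl ← min(1, 8) = 1

vl = 1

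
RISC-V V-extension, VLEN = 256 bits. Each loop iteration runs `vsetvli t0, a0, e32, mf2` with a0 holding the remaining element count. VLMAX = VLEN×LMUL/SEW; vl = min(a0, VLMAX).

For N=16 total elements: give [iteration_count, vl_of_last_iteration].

lanes per group: 256·1/2/32 = 4
16 elements at 4/iter → 4 passes, remainder 4 on the last

[iterations, last_vl] = [4, 4]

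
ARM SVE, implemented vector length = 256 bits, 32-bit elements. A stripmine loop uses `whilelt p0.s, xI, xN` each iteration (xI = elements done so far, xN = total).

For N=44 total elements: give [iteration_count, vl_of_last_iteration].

register lanes = 256/32 = 8
44 elements at 8/iter → 6 passes, remainder 4 on the last

[iterations, last_vl] = [6, 4]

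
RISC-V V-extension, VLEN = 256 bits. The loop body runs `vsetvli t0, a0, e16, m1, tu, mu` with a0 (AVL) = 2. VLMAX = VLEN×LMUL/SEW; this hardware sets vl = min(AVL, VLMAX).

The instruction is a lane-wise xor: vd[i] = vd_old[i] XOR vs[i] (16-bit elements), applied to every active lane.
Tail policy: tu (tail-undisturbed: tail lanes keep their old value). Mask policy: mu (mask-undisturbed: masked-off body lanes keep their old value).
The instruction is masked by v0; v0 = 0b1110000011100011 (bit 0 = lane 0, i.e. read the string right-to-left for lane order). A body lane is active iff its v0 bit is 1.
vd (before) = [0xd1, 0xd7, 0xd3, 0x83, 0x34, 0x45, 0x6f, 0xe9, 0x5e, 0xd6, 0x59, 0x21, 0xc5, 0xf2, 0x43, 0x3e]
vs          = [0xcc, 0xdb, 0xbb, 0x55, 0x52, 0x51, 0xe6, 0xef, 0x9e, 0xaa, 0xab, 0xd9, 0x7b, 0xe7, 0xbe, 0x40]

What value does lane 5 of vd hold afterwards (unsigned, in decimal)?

vd[5] = 69

lanes per group: 256·1/16 = 16
AVL=2 ≤ VLMAX=16, so vl = 2
lane  0: xor(0xd1,0xcc) ⇒ 0x1d
lane  1: xor(0xd7,0xdb) ⇒ 0x0c
lane  2: tail/keep ⇒ 0xd3
lane  3: tail/keep ⇒ 0x83
lane  4: tail/keep ⇒ 0x34
lane  5: tail/keep ⇒ 0x45
lane  6: tail/keep ⇒ 0x6f
lane  7: tail/keep ⇒ 0xe9
lane  8: tail/keep ⇒ 0x5e
lane  9: tail/keep ⇒ 0xd6
lane 10: tail/keep ⇒ 0x59
lane 11: tail/keep ⇒ 0x21
lane 12: tail/keep ⇒ 0xc5
lane 13: tail/keep ⇒ 0xf2
lane 14: tail/keep ⇒ 0x43
lane 15: tail/keep ⇒ 0x3e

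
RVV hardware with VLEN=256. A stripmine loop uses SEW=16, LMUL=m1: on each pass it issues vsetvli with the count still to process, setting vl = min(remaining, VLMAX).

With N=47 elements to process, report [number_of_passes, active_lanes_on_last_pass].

[iterations, last_vl] = [3, 15]

VLMAX = VLEN×LMUL/SEW = 256×1/16 = 16
iterations = ceil(47/16) = 3; final-pass vl = 15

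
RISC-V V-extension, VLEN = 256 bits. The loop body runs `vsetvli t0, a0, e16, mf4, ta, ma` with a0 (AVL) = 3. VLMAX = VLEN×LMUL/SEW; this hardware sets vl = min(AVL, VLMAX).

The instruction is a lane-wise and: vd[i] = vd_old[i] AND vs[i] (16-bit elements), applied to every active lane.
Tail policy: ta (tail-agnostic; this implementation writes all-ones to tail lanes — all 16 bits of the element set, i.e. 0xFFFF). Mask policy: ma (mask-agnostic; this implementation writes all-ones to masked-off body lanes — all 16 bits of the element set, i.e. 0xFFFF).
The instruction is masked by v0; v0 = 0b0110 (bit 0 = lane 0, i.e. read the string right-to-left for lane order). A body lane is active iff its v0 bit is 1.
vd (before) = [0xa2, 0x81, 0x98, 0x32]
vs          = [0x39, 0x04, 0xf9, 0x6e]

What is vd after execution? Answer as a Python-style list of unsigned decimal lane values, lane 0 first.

lanes per group: 256·1/4/16 = 4
vl ← min(3, 4) = 3
  i=0: mask-off/ones → 65535
  i=1: and(0x81,0x04) → 0
  i=2: and(0x98,0xf9) → 152
  i=3: tail/ones → 65535

vd = [65535, 0, 152, 65535]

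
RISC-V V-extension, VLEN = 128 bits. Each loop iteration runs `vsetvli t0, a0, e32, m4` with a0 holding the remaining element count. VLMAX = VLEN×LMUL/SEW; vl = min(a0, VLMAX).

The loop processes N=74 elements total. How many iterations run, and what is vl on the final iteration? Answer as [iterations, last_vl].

[iterations, last_vl] = [5, 10]

lanes per group: 128·4/32 = 16
74 elements at 16/iter → 5 passes, remainder 10 on the last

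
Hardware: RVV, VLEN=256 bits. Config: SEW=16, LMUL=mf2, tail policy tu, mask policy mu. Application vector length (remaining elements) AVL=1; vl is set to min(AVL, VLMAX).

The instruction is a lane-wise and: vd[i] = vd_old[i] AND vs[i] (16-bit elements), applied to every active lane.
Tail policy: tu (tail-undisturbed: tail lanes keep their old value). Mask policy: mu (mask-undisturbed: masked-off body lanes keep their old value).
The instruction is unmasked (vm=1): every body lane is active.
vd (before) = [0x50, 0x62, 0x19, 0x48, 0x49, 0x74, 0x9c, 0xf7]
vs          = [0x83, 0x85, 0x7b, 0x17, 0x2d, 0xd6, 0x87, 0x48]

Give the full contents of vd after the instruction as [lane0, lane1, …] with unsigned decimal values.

vd = [0, 98, 25, 72, 73, 116, 156, 247]

lanes per group: 256·1/2/16 = 8
vl ← min(1, 8) = 1
lane  0: and(0x50,0x83) ⇒ 0x00
lane  1: tail/keep ⇒ 0x62
lane  2: tail/keep ⇒ 0x19
lane  3: tail/keep ⇒ 0x48
lane  4: tail/keep ⇒ 0x49
lane  5: tail/keep ⇒ 0x74
lane  6: tail/keep ⇒ 0x9c
lane  7: tail/keep ⇒ 0xf7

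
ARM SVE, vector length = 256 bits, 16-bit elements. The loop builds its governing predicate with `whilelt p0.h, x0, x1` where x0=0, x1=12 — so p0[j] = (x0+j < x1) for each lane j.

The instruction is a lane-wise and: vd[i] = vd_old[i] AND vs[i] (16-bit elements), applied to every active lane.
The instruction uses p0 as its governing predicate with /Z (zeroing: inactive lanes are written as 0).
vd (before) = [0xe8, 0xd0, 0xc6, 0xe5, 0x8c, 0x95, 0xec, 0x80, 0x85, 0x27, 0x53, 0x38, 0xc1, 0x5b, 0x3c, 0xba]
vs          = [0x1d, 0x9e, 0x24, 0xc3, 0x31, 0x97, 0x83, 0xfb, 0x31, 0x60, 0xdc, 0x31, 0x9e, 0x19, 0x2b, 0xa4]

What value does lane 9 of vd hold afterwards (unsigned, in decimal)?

vd[9] = 32

256-bit reg / 16-bit elem → 16 lanes
whilelt: lane j active iff 0+j < 12 → j < 12 → 12 active
vd[0] and(0xe8,0x1d) -> 0x08
vd[1] and(0xd0,0x9e) -> 0x90
vd[2] and(0xc6,0x24) -> 0x04
vd[3] and(0xe5,0xc3) -> 0xc1
vd[4] and(0x8c,0x31) -> 0x00
vd[5] and(0x95,0x97) -> 0x95
vd[6] and(0xec,0x83) -> 0x80
vd[7] and(0x80,0xfb) -> 0x80
vd[8] and(0x85,0x31) -> 0x01
vd[9] and(0x27,0x60) -> 0x20
vd[10] and(0x53,0xdc) -> 0x50
vd[11] and(0x38,0x31) -> 0x30
vd[12] tail/zero -> 0x00
vd[13] tail/zero -> 0x00
vd[14] tail/zero -> 0x00
vd[15] tail/zero -> 0x00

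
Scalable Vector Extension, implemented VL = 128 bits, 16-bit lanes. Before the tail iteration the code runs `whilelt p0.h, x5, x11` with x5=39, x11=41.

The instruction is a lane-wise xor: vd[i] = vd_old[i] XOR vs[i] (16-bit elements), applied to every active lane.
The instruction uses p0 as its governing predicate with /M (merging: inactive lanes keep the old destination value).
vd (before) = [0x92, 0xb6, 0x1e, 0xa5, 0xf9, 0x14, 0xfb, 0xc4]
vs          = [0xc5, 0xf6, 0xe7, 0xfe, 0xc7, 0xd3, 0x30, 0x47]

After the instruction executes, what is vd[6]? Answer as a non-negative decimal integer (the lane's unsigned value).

vd[6] = 251

lane count: 128 div 16 = 8
p0[j] = (39+j < 41); true for j=0..1 → 2 lanes set
  i=0: xor(0x92,0xc5) → 87
  i=1: xor(0xb6,0xf6) → 64
  i=2: tail/keep → 30
  i=3: tail/keep → 165
  i=4: tail/keep → 249
  i=5: tail/keep → 20
  i=6: tail/keep → 251
  i=7: tail/keep → 196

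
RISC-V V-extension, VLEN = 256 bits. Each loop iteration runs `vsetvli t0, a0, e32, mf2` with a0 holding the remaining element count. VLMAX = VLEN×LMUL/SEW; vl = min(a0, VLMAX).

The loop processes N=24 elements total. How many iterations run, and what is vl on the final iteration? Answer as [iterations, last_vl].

lanes per group: 256·1/2/32 = 4
iterations = ceil(24/4) = 6; final-pass vl = 4

[iterations, last_vl] = [6, 4]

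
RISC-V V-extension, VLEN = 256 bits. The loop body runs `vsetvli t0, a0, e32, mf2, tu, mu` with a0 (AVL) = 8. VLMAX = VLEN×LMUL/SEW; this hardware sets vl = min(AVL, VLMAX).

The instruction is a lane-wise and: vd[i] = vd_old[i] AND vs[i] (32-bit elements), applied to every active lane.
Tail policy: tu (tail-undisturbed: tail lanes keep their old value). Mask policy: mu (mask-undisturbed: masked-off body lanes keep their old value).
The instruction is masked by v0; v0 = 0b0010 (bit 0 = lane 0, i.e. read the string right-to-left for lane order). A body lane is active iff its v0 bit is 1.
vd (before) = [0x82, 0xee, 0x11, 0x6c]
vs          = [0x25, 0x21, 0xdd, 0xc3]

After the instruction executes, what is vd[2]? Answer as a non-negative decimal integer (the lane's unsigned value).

lanes per group: 256·1/2/32 = 4
AVL=8 > VLMAX=4, so vl = 4
vd[0] mask-off/keep -> 0x82
vd[1] and(0xee,0x21) -> 0x20
vd[2] mask-off/keep -> 0x11
vd[3] mask-off/keep -> 0x6c

vd[2] = 17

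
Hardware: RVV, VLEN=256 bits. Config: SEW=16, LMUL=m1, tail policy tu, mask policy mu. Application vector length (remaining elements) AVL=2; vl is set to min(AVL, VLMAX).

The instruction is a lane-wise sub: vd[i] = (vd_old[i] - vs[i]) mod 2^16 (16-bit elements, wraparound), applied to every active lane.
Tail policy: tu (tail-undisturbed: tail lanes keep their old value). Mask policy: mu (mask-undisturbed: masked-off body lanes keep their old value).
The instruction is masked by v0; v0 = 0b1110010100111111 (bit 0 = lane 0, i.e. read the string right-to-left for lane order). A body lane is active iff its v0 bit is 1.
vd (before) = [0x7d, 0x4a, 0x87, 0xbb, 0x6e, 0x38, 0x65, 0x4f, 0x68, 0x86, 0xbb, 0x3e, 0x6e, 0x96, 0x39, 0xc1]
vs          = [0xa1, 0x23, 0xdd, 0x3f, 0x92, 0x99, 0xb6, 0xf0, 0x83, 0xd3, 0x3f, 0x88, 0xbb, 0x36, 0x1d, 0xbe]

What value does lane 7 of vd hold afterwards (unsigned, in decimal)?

lanes per group: 256·1/16 = 16
vl = min(AVL, VLMAX) = min(2, 16) = 2
[0] sub(0x7d,0xa1) = 0xffdc
[1] sub(0x4a,0x23) = 0x27
[2] tail/keep = 0x87
[3] tail/keep = 0xbb
[4] tail/keep = 0x6e
[5] tail/keep = 0x38
[6] tail/keep = 0x65
[7] tail/keep = 0x4f
[8] tail/keep = 0x68
[9] tail/keep = 0x86
[10] tail/keep = 0xbb
[11] tail/keep = 0x3e
[12] tail/keep = 0x6e
[13] tail/keep = 0x96
[14] tail/keep = 0x39
[15] tail/keep = 0xc1

vd[7] = 79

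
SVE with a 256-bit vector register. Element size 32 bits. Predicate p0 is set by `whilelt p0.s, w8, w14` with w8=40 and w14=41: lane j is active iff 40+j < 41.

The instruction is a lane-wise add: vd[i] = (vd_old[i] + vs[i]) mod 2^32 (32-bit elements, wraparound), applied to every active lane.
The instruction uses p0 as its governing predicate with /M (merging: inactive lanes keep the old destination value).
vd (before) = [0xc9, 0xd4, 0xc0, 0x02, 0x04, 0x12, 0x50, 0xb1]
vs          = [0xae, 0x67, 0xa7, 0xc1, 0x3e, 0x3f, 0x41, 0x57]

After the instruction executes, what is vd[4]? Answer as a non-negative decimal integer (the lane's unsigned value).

256-bit reg / 32-bit elem → 8 lanes
p0[j] = (40+j < 41); true for j=0..0 → 1 lanes set
lane  0: add(0xc9,0xae) ⇒ 0x177
lane  1: tail/keep ⇒ 0xd4
lane  2: tail/keep ⇒ 0xc0
lane  3: tail/keep ⇒ 0x02
lane  4: tail/keep ⇒ 0x04
lane  5: tail/keep ⇒ 0x12
lane  6: tail/keep ⇒ 0x50
lane  7: tail/keep ⇒ 0xb1

vd[4] = 4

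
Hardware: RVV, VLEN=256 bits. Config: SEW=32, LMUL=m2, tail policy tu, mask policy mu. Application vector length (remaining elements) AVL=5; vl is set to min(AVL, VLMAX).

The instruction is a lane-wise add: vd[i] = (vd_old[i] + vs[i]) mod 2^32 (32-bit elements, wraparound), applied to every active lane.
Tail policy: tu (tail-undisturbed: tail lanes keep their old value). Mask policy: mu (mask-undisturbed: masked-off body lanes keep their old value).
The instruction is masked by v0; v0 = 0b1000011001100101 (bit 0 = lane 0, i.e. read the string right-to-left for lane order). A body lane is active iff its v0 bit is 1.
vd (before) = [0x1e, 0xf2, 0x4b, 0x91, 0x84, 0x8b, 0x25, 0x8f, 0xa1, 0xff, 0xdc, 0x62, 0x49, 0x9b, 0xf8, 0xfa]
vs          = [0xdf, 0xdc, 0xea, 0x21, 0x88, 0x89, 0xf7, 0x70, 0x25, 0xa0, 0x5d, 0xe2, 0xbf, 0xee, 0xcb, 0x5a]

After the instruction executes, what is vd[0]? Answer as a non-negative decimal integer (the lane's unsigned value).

VLMAX = (256 × 2) / 32 = 16 lanes
vl ← min(5, 16) = 5
[0] add(0x1e,0xdf) = 0xfd
[1] mask-off/keep = 0xf2
[2] add(0x4b,0xea) = 0x135
[3] mask-off/keep = 0x91
[4] mask-off/keep = 0x84
[5] tail/keep = 0x8b
[6] tail/keep = 0x25
[7] tail/keep = 0x8f
[8] tail/keep = 0xa1
[9] tail/keep = 0xff
[10] tail/keep = 0xdc
[11] tail/keep = 0x62
[12] tail/keep = 0x49
[13] tail/keep = 0x9b
[14] tail/keep = 0xf8
[15] tail/keep = 0xfa

vd[0] = 253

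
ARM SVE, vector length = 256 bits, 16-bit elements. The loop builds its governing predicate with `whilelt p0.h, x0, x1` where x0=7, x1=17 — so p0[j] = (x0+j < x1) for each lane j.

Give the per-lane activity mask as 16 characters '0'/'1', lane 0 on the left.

register lanes = 256/16 = 16
p0[j] = (7+j < 17); true for j=0..9 → 10 lanes set
bits (lane 0 leftmost): 1111111111000000

predicate = 1111111111000000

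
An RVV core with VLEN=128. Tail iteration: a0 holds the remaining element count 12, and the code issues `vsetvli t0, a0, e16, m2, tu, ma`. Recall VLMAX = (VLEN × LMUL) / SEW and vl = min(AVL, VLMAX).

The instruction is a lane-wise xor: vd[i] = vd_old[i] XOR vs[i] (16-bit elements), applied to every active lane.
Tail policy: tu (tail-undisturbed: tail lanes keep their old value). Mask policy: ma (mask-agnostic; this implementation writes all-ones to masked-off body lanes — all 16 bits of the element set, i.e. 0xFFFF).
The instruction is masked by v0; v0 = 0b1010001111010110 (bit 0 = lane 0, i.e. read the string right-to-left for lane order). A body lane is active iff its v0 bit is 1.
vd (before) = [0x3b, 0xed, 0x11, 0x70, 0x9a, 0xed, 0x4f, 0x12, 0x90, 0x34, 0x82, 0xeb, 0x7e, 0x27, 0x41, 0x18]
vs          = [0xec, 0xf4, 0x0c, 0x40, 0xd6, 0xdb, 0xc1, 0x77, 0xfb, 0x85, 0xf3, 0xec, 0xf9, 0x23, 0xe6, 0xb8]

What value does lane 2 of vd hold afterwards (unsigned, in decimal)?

VLMAX = VLEN×LMUL/SEW = 128×2/16 = 16
vl = min(AVL, VLMAX) = min(12, 16) = 12
[0] mask-off/ones = 0xffff
[1] xor(0xed,0xf4) = 0x19
[2] xor(0x11,0x0c) = 0x1d
[3] mask-off/ones = 0xffff
[4] xor(0x9a,0xd6) = 0x4c
[5] mask-off/ones = 0xffff
[6] xor(0x4f,0xc1) = 0x8e
[7] xor(0x12,0x77) = 0x65
[8] xor(0x90,0xfb) = 0x6b
[9] xor(0x34,0x85) = 0xb1
[10] mask-off/ones = 0xffff
[11] mask-off/ones = 0xffff
[12] tail/keep = 0x7e
[13] tail/keep = 0x27
[14] tail/keep = 0x41
[15] tail/keep = 0x18

vd[2] = 29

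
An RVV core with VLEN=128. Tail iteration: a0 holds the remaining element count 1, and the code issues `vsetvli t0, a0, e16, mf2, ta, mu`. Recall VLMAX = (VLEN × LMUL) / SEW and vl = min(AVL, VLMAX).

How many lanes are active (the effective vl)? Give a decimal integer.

VLMAX = VLEN×LMUL/SEW = 128×1/2/16 = 4
vl ← min(1, 4) = 1

vl = 1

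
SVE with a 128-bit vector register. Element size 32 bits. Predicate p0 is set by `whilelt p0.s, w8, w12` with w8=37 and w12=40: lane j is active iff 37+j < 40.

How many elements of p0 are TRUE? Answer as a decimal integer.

lane count: 128 div 32 = 4
active while 37+j < 40, i.e. j ∈ [0,3) capped at 4 ⇒ 3

vl = 3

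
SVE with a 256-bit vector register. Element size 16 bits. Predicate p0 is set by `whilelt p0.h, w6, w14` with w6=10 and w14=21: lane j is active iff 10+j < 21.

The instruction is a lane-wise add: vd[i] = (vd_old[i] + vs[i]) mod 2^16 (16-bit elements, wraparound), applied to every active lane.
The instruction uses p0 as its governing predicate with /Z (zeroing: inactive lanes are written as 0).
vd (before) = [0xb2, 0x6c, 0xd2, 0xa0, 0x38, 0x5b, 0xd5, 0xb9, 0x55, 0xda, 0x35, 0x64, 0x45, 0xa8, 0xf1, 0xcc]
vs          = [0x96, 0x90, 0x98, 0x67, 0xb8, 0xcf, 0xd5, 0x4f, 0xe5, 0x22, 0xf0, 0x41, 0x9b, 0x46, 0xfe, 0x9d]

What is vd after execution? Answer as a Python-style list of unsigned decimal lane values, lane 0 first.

lane count: 256 div 16 = 16
active while 10+j < 21, i.e. j ∈ [0,11) capped at 16 ⇒ 11
vd[0] add(0xb2,0x96) -> 0x148
vd[1] add(0x6c,0x90) -> 0xfc
vd[2] add(0xd2,0x98) -> 0x16a
vd[3] add(0xa0,0x67) -> 0x107
vd[4] add(0x38,0xb8) -> 0xf0
vd[5] add(0x5b,0xcf) -> 0x12a
vd[6] add(0xd5,0xd5) -> 0x1aa
vd[7] add(0xb9,0x4f) -> 0x108
vd[8] add(0x55,0xe5) -> 0x13a
vd[9] add(0xda,0x22) -> 0xfc
vd[10] add(0x35,0xf0) -> 0x125
vd[11] tail/zero -> 0x00
vd[12] tail/zero -> 0x00
vd[13] tail/zero -> 0x00
vd[14] tail/zero -> 0x00
vd[15] tail/zero -> 0x00

vd = [328, 252, 362, 263, 240, 298, 426, 264, 314, 252, 293, 0, 0, 0, 0, 0]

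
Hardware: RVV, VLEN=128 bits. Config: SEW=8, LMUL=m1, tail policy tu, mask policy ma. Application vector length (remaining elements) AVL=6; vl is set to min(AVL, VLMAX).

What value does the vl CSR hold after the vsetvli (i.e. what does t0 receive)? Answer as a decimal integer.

VLMAX = (128 × 1) / 8 = 16 lanes
AVL=6 ≤ VLMAX=16, so vl = 6

vl = 6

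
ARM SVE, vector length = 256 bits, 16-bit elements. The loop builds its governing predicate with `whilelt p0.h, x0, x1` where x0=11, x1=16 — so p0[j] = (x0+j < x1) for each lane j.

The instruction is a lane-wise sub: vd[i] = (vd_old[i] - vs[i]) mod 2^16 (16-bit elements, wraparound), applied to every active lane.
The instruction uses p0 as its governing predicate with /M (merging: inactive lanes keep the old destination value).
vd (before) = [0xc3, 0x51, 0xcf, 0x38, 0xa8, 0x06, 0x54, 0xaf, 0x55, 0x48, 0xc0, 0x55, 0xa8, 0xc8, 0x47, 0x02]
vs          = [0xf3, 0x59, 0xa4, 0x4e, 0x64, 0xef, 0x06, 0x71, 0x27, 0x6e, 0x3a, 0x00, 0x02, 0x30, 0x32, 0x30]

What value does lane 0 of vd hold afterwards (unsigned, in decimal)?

vd[0] = 65488

lane count: 256 div 16 = 16
whilelt: lane j active iff 11+j < 16 → j < 5 → 5 active
[0] sub(0xc3,0xf3) = 0xffd0
[1] sub(0x51,0x59) = 0xfff8
[2] sub(0xcf,0xa4) = 0x2b
[3] sub(0x38,0x4e) = 0xffea
[4] sub(0xa8,0x64) = 0x44
[5] tail/keep = 0x06
[6] tail/keep = 0x54
[7] tail/keep = 0xaf
[8] tail/keep = 0x55
[9] tail/keep = 0x48
[10] tail/keep = 0xc0
[11] tail/keep = 0x55
[12] tail/keep = 0xa8
[13] tail/keep = 0xc8
[14] tail/keep = 0x47
[15] tail/keep = 0x02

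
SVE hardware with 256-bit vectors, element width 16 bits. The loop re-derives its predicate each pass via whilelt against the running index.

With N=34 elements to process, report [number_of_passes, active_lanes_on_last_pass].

[iterations, last_vl] = [3, 2]

register lanes = 256/16 = 16
N=34: ⌈34/16⌉ = 3 iters; last vl = 34 − 2×16 = 2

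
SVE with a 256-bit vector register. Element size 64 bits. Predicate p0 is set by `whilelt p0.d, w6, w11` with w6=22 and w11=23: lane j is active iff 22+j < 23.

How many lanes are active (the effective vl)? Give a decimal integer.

register lanes = 256/64 = 4
whilelt: lane j active iff 22+j < 23 → j < 1 → 1 active

vl = 1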